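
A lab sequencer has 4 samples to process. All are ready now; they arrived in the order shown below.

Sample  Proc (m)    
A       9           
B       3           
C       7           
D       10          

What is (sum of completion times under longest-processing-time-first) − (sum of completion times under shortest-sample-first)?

23

LPT (decreasing processing time): D A C B.
D: 0→10
A: 10→19
C: 19→26
B: 26→29
Sum = 10+19+26+29 = 84.
SPT (increasing processing time): B C A D.
B: 0→3
C: 3→10
A: 10→19
D: 19→29
Sum = 3+10+19+29 = 61.
Difference = 84 − 61 = 23.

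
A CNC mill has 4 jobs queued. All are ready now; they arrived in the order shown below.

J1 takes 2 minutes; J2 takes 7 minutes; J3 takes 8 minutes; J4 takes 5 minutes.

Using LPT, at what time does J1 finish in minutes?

22

LPT (decreasing processing time): J3 J2 J4 J1.
J3: 0→8
J2: 8→15
J4: 15→20
J1: 20→22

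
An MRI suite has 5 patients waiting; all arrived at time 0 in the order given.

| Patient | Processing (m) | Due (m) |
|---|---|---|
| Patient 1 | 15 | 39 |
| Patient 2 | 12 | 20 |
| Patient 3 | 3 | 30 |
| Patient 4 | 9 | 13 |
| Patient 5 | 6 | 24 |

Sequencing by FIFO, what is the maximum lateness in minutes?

26

FIFO (arrival order): Patient 1 Patient 2 Patient 3 Patient 4 Patient 5.
Patient 1: 0→15, due 39, lateness -24
Patient 2: 15→27, due 20, lateness 7
Patient 3: 27→30, due 30, lateness 0
Patient 4: 30→39, due 13, lateness 26
Patient 5: 39→45, due 24, lateness 21
Maximum = 26.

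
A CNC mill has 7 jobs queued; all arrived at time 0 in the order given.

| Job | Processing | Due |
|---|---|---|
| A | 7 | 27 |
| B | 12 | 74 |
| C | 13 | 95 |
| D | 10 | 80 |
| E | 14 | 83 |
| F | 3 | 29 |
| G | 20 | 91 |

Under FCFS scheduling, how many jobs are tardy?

1

FIFO (arrival order): A B C D E F G.
A: 0→7, due 27, tardiness 0
B: 7→19, due 74, tardiness 0
C: 19→32, due 95, tardiness 0
D: 32→42, due 80, tardiness 0
E: 42→56, due 83, tardiness 0
F: 56→59, due 29, tardiness 30
G: 59→79, due 91, tardiness 0
Late jobs: 1.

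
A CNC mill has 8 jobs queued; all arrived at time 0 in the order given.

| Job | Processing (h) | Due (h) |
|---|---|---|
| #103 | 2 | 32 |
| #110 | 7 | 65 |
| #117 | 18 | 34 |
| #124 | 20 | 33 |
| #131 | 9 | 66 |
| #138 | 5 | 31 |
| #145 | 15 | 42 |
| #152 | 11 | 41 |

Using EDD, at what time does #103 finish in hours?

EDD (increasing due date): #138 #103 #124 #117 #152 #145 #110 #131.
#138: 0→5
#103: 5→7

7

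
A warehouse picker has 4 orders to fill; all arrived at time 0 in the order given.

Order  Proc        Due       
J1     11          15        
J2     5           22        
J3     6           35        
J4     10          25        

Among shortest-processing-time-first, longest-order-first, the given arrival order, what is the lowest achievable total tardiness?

SPT (increasing processing time): J2 J3 J4 J1.
J2: 0→5, due 22, tardiness 0
J3: 5→11, due 35, tardiness 0
J4: 11→21, due 25, tardiness 0
J1: 21→32, due 15, tardiness 17
Sum = 0+0+0+17 = 17.
LPT (decreasing processing time): J1 J4 J3 J2.
J1: 0→11, due 15, tardiness 0
J4: 11→21, due 25, tardiness 0
J3: 21→27, due 35, tardiness 0
J2: 27→32, due 22, tardiness 10
Sum = 0+0+0+10 = 10.
FIFO (arrival order): J1 J2 J3 J4.
J1: 0→11, due 15, tardiness 0
J2: 11→16, due 22, tardiness 0
J3: 16→22, due 35, tardiness 0
J4: 22→32, due 25, tardiness 7
Sum = 0+0+0+7 = 7.
SPT 17, LPT 10, FIFO 7 → minimum 7.

7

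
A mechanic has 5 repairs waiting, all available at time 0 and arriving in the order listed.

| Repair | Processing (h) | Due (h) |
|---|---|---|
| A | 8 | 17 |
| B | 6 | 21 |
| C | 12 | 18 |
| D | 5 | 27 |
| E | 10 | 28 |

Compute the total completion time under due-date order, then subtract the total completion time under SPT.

EDD (increasing due date): A C B D E.
A: 0→8
C: 8→20
B: 20→26
D: 26→31
E: 31→41
Sum = 8+20+26+31+41 = 126.
SPT (increasing processing time): D B A E C.
D: 0→5
B: 5→11
A: 11→19
E: 19→29
C: 29→41
Sum = 5+11+19+29+41 = 105.
Difference = 126 − 105 = 21.

21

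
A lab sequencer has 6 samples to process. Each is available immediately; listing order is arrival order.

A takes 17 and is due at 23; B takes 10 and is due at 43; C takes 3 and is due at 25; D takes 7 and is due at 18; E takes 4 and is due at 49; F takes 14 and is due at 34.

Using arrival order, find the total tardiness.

45

FIFO (arrival order): A B C D E F.
A: 0→17, due 23, tardiness 0
B: 17→27, due 43, tardiness 0
C: 27→30, due 25, tardiness 5
D: 30→37, due 18, tardiness 19
E: 37→41, due 49, tardiness 0
F: 41→55, due 34, tardiness 21
Sum = 0+0+5+19+0+21 = 45.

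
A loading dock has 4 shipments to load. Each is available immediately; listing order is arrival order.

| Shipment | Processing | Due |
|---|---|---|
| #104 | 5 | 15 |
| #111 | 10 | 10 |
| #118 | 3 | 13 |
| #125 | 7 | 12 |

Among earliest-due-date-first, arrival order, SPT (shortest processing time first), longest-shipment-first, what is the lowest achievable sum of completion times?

51

EDD (increasing due date): #111 #125 #118 #104.
#111: 0→10
#125: 10→17
#118: 17→20
#104: 20→25
Sum = 10+17+20+25 = 72.
FIFO (arrival order): #104 #111 #118 #125.
#104: 0→5
#111: 5→15
#118: 15→18
#125: 18→25
Sum = 5+15+18+25 = 63.
SPT (increasing processing time): #118 #104 #125 #111.
#118: 0→3
#104: 3→8
#125: 8→15
#111: 15→25
Sum = 3+8+15+25 = 51.
LPT (decreasing processing time): #111 #125 #104 #118.
#111: 0→10
#125: 10→17
#104: 17→22
#118: 22→25
Sum = 10+17+22+25 = 74.
EDD 72, FIFO 63, SPT 51, LPT 74 → minimum 51.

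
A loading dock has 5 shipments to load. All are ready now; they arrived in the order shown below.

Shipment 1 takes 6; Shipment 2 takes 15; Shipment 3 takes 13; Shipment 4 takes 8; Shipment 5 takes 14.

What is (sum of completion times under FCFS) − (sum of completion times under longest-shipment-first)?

FIFO (arrival order): Shipment 1 Shipment 2 Shipment 3 Shipment 4 Shipment 5.
Shipment 1: 0→6
Shipment 2: 6→21
Shipment 3: 21→34
Shipment 4: 34→42
Shipment 5: 42→56
Sum = 6+21+34+42+56 = 159.
LPT (decreasing processing time): Shipment 2 Shipment 5 Shipment 3 Shipment 4 Shipment 1.
Shipment 2: 0→15
Shipment 5: 15→29
Shipment 3: 29→42
Shipment 4: 42→50
Shipment 1: 50→56
Sum = 15+29+42+50+56 = 192.
Difference = 159 − 192 = -33.

-33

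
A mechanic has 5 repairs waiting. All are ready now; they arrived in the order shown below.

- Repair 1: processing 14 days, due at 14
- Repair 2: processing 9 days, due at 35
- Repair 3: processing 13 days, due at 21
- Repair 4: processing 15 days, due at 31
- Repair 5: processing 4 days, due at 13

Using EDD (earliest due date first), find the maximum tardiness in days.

EDD (increasing due date): Repair 5 Repair 1 Repair 3 Repair 4 Repair 2.
Repair 5: 0→4, due 13, tardiness 0
Repair 1: 4→18, due 14, tardiness 4
Repair 3: 18→31, due 21, tardiness 10
Repair 4: 31→46, due 31, tardiness 15
Repair 2: 46→55, due 35, tardiness 20
Maximum = 20.

20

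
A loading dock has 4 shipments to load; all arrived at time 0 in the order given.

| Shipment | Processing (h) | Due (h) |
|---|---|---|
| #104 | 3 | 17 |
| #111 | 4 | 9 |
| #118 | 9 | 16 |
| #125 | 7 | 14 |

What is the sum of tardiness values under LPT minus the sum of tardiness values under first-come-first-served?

10

LPT (decreasing processing time): #118 #125 #111 #104.
#118: 0→9, due 16, tardiness 0
#125: 9→16, due 14, tardiness 2
#111: 16→20, due 9, tardiness 11
#104: 20→23, due 17, tardiness 6
Sum = 0+2+11+6 = 19.
FIFO (arrival order): #104 #111 #118 #125.
#104: 0→3, due 17, tardiness 0
#111: 3→7, due 9, tardiness 0
#118: 7→16, due 16, tardiness 0
#125: 16→23, due 14, tardiness 9
Sum = 0+0+0+9 = 9.
Difference = 19 − 9 = 10.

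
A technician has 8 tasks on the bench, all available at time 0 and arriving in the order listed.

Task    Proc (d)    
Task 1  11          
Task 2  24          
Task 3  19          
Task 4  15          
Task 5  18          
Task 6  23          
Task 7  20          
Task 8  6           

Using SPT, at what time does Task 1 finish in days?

17

SPT (increasing processing time): Task 8 Task 1 Task 4 Task 5 Task 3 Task 7 Task 6 Task 2.
Task 8: 0→6
Task 1: 6→17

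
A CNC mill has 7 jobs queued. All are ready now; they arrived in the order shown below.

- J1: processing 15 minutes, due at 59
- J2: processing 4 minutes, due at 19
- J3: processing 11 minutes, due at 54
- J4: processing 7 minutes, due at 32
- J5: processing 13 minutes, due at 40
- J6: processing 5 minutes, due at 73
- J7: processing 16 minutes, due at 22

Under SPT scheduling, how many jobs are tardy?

1

SPT (increasing processing time): J2 J6 J4 J3 J5 J1 J7.
J2: 0→4, due 19, tardiness 0
J6: 4→9, due 73, tardiness 0
J4: 9→16, due 32, tardiness 0
J3: 16→27, due 54, tardiness 0
J5: 27→40, due 40, tardiness 0
J1: 40→55, due 59, tardiness 0
J7: 55→71, due 22, tardiness 49
Late jobs: 1.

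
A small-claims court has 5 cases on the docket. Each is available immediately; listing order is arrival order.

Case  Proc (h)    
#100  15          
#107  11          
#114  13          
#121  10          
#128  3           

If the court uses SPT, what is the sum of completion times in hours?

SPT (increasing processing time): #128 #121 #107 #114 #100.
#128: 0→3
#121: 3→13
#107: 13→24
#114: 24→37
#100: 37→52
Sum = 3+13+24+37+52 = 129.

129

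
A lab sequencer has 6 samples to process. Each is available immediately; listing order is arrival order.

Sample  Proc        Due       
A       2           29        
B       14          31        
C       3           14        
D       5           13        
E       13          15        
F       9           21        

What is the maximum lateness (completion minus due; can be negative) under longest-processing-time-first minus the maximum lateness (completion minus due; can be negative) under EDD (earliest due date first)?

LPT (decreasing processing time): B E F D C A.
B: 0→14, due 31, lateness -17
E: 14→27, due 15, lateness 12
F: 27→36, due 21, lateness 15
D: 36→41, due 13, lateness 28
C: 41→44, due 14, lateness 30
A: 44→46, due 29, lateness 17
Maximum = 30.
EDD (increasing due date): D C E F A B.
D: 0→5, due 13, lateness -8
C: 5→8, due 14, lateness -6
E: 8→21, due 15, lateness 6
F: 21→30, due 21, lateness 9
A: 30→32, due 29, lateness 3
B: 32→46, due 31, lateness 15
Maximum = 15.
Difference = 30 − 15 = 15.

15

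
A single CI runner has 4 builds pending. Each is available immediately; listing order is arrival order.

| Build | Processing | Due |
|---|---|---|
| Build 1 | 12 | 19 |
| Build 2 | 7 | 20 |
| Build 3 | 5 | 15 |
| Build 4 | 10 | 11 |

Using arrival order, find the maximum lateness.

23

FIFO (arrival order): Build 1 Build 2 Build 3 Build 4.
Build 1: 0→12, due 19, lateness -7
Build 2: 12→19, due 20, lateness -1
Build 3: 19→24, due 15, lateness 9
Build 4: 24→34, due 11, lateness 23
Maximum = 23.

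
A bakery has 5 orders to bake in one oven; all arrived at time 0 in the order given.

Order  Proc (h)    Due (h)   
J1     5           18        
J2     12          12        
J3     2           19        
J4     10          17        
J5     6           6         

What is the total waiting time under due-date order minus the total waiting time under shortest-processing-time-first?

40

EDD (increasing due date): J5 J2 J4 J1 J3.
J5: waits 0, runs 0→6
J2: waits 6, runs 6→18
J4: waits 18, runs 18→28
J1: waits 28, runs 28→33
J3: waits 33, runs 33→35
Sum = 0+6+18+28+33 = 85.
SPT (increasing processing time): J3 J1 J5 J4 J2.
J3: waits 0, runs 0→2
J1: waits 2, runs 2→7
J5: waits 7, runs 7→13
J4: waits 13, runs 13→23
J2: waits 23, runs 23→35
Sum = 0+2+7+13+23 = 45.
Difference = 85 − 45 = 40.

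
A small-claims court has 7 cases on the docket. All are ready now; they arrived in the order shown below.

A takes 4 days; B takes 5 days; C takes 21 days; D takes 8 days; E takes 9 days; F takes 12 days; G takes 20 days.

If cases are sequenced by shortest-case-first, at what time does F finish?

SPT (increasing processing time): A B D E F G C.
A: 0→4
B: 4→9
D: 9→17
E: 17→26
F: 26→38

38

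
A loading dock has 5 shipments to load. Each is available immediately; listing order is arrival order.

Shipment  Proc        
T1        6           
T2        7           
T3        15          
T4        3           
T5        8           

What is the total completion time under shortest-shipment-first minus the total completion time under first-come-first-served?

-26

SPT (increasing processing time): T4 T1 T2 T5 T3.
T4: 0→3
T1: 3→9
T2: 9→16
T5: 16→24
T3: 24→39
Sum = 3+9+16+24+39 = 91.
FIFO (arrival order): T1 T2 T3 T4 T5.
T1: 0→6
T2: 6→13
T3: 13→28
T4: 28→31
T5: 31→39
Sum = 6+13+28+31+39 = 117.
Difference = 91 − 117 = -26.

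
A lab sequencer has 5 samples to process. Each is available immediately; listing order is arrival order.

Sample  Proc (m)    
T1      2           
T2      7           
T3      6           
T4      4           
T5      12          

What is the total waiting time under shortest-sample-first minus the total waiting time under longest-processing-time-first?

SPT (increasing processing time): T1 T4 T3 T2 T5.
T1: waits 0, runs 0→2
T4: waits 2, runs 2→6
T3: waits 6, runs 6→12
T2: waits 12, runs 12→19
T5: waits 19, runs 19→31
Sum = 0+2+6+12+19 = 39.
LPT (decreasing processing time): T5 T2 T3 T4 T1.
T5: waits 0, runs 0→12
T2: waits 12, runs 12→19
T3: waits 19, runs 19→25
T4: waits 25, runs 25→29
T1: waits 29, runs 29→31
Sum = 0+12+19+25+29 = 85.
Difference = 39 − 85 = -46.

-46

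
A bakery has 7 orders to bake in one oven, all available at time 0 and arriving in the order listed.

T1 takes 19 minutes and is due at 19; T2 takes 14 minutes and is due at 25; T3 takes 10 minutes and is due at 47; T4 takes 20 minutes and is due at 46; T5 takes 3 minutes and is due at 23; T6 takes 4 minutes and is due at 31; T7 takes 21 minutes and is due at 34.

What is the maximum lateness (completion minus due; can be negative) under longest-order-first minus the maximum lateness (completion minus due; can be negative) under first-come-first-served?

LPT (decreasing processing time): T7 T4 T1 T2 T3 T6 T5.
T7: 0→21, due 34, lateness -13
T4: 21→41, due 46, lateness -5
T1: 41→60, due 19, lateness 41
T2: 60→74, due 25, lateness 49
T3: 74→84, due 47, lateness 37
T6: 84→88, due 31, lateness 57
T5: 88→91, due 23, lateness 68
Maximum = 68.
FIFO (arrival order): T1 T2 T3 T4 T5 T6 T7.
T1: 0→19, due 19, lateness 0
T2: 19→33, due 25, lateness 8
T3: 33→43, due 47, lateness -4
T4: 43→63, due 46, lateness 17
T5: 63→66, due 23, lateness 43
T6: 66→70, due 31, lateness 39
T7: 70→91, due 34, lateness 57
Maximum = 57.
Difference = 68 − 57 = 11.

11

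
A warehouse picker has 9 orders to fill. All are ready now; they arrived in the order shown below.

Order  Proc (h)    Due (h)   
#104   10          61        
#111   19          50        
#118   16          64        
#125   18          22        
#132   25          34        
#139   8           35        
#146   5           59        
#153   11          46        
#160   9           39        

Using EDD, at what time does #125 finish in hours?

EDD (increasing due date): #125 #132 #139 #160 #153 #111 #146 #104 #118.
#125: 0→18

18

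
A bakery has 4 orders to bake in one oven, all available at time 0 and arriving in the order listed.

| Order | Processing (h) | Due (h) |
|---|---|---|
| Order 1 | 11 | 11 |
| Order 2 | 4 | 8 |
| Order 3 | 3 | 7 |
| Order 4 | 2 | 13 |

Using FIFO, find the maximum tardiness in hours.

FIFO (arrival order): Order 1 Order 2 Order 3 Order 4.
Order 1: 0→11, due 11, tardiness 0
Order 2: 11→15, due 8, tardiness 7
Order 3: 15→18, due 7, tardiness 11
Order 4: 18→20, due 13, tardiness 7
Maximum = 11.

11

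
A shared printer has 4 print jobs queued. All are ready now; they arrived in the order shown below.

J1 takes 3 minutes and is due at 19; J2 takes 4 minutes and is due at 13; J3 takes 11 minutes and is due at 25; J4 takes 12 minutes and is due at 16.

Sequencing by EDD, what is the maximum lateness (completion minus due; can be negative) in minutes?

5

EDD (increasing due date): J2 J4 J1 J3.
J2: 0→4, due 13, lateness -9
J4: 4→16, due 16, lateness 0
J1: 16→19, due 19, lateness 0
J3: 19→30, due 25, lateness 5
Maximum = 5.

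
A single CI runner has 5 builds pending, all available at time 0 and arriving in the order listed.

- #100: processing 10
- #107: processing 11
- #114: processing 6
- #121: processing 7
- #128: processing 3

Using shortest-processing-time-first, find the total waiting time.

SPT (increasing processing time): #128 #114 #121 #100 #107.
#128: waits 0, runs 0→3
#114: waits 3, runs 3→9
#121: waits 9, runs 9→16
#100: waits 16, runs 16→26
#107: waits 26, runs 26→37
Sum = 0+3+9+16+26 = 54.

54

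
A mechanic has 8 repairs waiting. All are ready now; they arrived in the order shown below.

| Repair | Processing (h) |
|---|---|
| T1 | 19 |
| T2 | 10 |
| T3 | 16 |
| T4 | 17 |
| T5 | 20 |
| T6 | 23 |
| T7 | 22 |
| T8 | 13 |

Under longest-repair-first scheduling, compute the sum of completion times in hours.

LPT (decreasing processing time): T6 T7 T5 T1 T4 T3 T8 T2.
T6: 0→23
T7: 23→45
T5: 45→65
T1: 65→84
T4: 84→101
T3: 101→117
T8: 117→130
T2: 130→140
Sum = 23+45+65+84+101+117+130+140 = 705.

705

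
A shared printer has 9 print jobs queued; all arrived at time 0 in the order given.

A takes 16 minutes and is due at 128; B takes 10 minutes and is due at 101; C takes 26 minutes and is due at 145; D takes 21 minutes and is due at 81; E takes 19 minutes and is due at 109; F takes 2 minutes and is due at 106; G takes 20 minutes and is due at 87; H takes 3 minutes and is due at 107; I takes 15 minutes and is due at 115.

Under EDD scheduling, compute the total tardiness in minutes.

EDD (increasing due date): D G B F H E I A C.
D: 0→21, due 81, tardiness 0
G: 21→41, due 87, tardiness 0
B: 41→51, due 101, tardiness 0
F: 51→53, due 106, tardiness 0
H: 53→56, due 107, tardiness 0
E: 56→75, due 109, tardiness 0
I: 75→90, due 115, tardiness 0
A: 90→106, due 128, tardiness 0
C: 106→132, due 145, tardiness 0
Sum = 0+0+0+0+0+0+0+0+0 = 0.

0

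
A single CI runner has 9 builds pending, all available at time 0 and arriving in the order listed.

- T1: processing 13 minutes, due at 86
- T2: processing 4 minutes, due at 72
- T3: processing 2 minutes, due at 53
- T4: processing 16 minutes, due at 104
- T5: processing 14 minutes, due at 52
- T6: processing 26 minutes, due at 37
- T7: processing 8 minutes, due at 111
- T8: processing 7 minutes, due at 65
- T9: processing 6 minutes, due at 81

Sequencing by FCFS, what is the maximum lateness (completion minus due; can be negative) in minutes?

38

FIFO (arrival order): T1 T2 T3 T4 T5 T6 T7 T8 T9.
T1: 0→13, due 86, lateness -73
T2: 13→17, due 72, lateness -55
T3: 17→19, due 53, lateness -34
T4: 19→35, due 104, lateness -69
T5: 35→49, due 52, lateness -3
T6: 49→75, due 37, lateness 38
T7: 75→83, due 111, lateness -28
T8: 83→90, due 65, lateness 25
T9: 90→96, due 81, lateness 15
Maximum = 38.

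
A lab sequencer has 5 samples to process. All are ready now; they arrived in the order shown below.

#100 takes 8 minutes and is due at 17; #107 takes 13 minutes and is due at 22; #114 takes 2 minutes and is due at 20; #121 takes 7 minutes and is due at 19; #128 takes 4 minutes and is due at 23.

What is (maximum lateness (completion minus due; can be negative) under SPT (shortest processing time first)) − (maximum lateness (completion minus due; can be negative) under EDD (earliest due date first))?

1

SPT (increasing processing time): #114 #128 #121 #100 #107.
#114: 0→2, due 20, lateness -18
#128: 2→6, due 23, lateness -17
#121: 6→13, due 19, lateness -6
#100: 13→21, due 17, lateness 4
#107: 21→34, due 22, lateness 12
Maximum = 12.
EDD (increasing due date): #100 #121 #114 #107 #128.
#100: 0→8, due 17, lateness -9
#121: 8→15, due 19, lateness -4
#114: 15→17, due 20, lateness -3
#107: 17→30, due 22, lateness 8
#128: 30→34, due 23, lateness 11
Maximum = 11.
Difference = 12 − 11 = 1.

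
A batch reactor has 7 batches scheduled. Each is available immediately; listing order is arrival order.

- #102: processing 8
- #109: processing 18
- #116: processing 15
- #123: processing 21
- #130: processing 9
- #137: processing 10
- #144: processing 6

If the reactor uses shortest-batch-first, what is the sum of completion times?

277

SPT (increasing processing time): #144 #102 #130 #137 #116 #109 #123.
#144: 0→6
#102: 6→14
#130: 14→23
#137: 23→33
#116: 33→48
#109: 48→66
#123: 66→87
Sum = 6+14+23+33+48+66+87 = 277.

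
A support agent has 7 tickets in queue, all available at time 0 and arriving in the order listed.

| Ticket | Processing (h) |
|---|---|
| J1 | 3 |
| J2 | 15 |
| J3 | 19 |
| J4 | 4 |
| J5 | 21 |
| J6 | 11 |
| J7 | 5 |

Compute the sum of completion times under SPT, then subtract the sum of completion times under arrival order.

SPT (increasing processing time): J1 J4 J7 J6 J2 J3 J5.
J1: 0→3
J4: 3→7
J7: 7→12
J6: 12→23
J2: 23→38
J3: 38→57
J5: 57→78
Sum = 3+7+12+23+38+57+78 = 218.
FIFO (arrival order): J1 J2 J3 J4 J5 J6 J7.
J1: 0→3
J2: 3→18
J3: 18→37
J4: 37→41
J5: 41→62
J6: 62→73
J7: 73→78
Sum = 3+18+37+41+62+73+78 = 312.
Difference = 218 − 312 = -94.

-94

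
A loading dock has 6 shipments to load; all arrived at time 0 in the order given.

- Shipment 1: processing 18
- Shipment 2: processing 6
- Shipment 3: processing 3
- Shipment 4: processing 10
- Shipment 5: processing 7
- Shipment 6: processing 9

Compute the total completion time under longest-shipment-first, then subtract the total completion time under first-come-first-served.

27

LPT (decreasing processing time): Shipment 1 Shipment 4 Shipment 6 Shipment 5 Shipment 2 Shipment 3.
Shipment 1: 0→18
Shipment 4: 18→28
Shipment 6: 28→37
Shipment 5: 37→44
Shipment 2: 44→50
Shipment 3: 50→53
Sum = 18+28+37+44+50+53 = 230.
FIFO (arrival order): Shipment 1 Shipment 2 Shipment 3 Shipment 4 Shipment 5 Shipment 6.
Shipment 1: 0→18
Shipment 2: 18→24
Shipment 3: 24→27
Shipment 4: 27→37
Shipment 5: 37→44
Shipment 6: 44→53
Sum = 18+24+27+37+44+53 = 203.
Difference = 230 − 203 = 27.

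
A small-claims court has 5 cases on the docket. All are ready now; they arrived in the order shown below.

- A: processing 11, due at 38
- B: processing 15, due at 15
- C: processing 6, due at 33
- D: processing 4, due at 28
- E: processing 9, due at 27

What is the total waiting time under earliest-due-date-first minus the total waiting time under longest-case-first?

EDD (increasing due date): B E D C A.
B: waits 0, runs 0→15
E: waits 15, runs 15→24
D: waits 24, runs 24→28
C: waits 28, runs 28→34
A: waits 34, runs 34→45
Sum = 0+15+24+28+34 = 101.
LPT (decreasing processing time): B A E C D.
B: waits 0, runs 0→15
A: waits 15, runs 15→26
E: waits 26, runs 26→35
C: waits 35, runs 35→41
D: waits 41, runs 41→45
Sum = 0+15+26+35+41 = 117.
Difference = 101 − 117 = -16.

-16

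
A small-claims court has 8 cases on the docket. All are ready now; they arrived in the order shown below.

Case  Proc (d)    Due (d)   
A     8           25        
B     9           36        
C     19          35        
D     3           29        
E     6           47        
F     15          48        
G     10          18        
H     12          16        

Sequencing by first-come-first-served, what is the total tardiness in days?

FIFO (arrival order): A B C D E F G H.
A: 0→8, due 25, tardiness 0
B: 8→17, due 36, tardiness 0
C: 17→36, due 35, tardiness 1
D: 36→39, due 29, tardiness 10
E: 39→45, due 47, tardiness 0
F: 45→60, due 48, tardiness 12
G: 60→70, due 18, tardiness 52
H: 70→82, due 16, tardiness 66
Sum = 0+0+1+10+0+12+52+66 = 141.

141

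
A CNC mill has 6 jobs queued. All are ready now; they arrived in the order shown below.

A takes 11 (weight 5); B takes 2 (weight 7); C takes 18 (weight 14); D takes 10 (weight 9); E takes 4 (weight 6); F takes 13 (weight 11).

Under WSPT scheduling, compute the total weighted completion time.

WSPT (decreasing weight/processing-time ratio): B E D F C A.
B: finishes 2, weight 7, w·C = 14
E: finishes 6, weight 6, w·C = 36
D: finishes 16, weight 9, w·C = 144
F: finishes 29, weight 11, w·C = 319
C: finishes 47, weight 14, w·C = 658
A: finishes 58, weight 5, w·C = 290
Sum = 14+36+144+319+658+290 = 1461.

1461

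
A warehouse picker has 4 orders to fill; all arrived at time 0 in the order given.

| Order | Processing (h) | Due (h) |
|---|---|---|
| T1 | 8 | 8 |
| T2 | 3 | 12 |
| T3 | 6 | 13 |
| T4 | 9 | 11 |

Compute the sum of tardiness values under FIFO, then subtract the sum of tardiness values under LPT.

-14

FIFO (arrival order): T1 T2 T3 T4.
T1: 0→8, due 8, tardiness 0
T2: 8→11, due 12, tardiness 0
T3: 11→17, due 13, tardiness 4
T4: 17→26, due 11, tardiness 15
Sum = 0+0+4+15 = 19.
LPT (decreasing processing time): T4 T1 T3 T2.
T4: 0→9, due 11, tardiness 0
T1: 9→17, due 8, tardiness 9
T3: 17→23, due 13, tardiness 10
T2: 23→26, due 12, tardiness 14
Sum = 0+9+10+14 = 33.
Difference = 19 − 33 = -14.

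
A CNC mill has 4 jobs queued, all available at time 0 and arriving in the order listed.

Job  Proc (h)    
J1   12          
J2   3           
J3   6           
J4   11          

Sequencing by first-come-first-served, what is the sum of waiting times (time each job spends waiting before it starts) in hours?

48

FIFO (arrival order): J1 J2 J3 J4.
J1: waits 0, runs 0→12
J2: waits 12, runs 12→15
J3: waits 15, runs 15→21
J4: waits 21, runs 21→32
Sum = 0+12+15+21 = 48.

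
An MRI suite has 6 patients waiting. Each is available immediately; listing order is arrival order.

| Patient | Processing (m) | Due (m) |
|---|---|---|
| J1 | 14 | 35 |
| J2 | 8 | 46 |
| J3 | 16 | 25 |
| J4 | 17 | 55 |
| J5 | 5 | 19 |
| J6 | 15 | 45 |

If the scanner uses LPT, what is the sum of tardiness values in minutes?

LPT (decreasing processing time): J4 J3 J6 J1 J2 J5.
J4: 0→17, due 55, tardiness 0
J3: 17→33, due 25, tardiness 8
J6: 33→48, due 45, tardiness 3
J1: 48→62, due 35, tardiness 27
J2: 62→70, due 46, tardiness 24
J5: 70→75, due 19, tardiness 56
Sum = 0+8+3+27+24+56 = 118.

118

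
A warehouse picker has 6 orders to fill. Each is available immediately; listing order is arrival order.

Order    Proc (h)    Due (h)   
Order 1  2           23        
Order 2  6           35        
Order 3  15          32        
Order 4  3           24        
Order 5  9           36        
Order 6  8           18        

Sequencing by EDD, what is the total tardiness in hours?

7

EDD (increasing due date): Order 6 Order 1 Order 4 Order 3 Order 2 Order 5.
Order 6: 0→8, due 18, tardiness 0
Order 1: 8→10, due 23, tardiness 0
Order 4: 10→13, due 24, tardiness 0
Order 3: 13→28, due 32, tardiness 0
Order 2: 28→34, due 35, tardiness 0
Order 5: 34→43, due 36, tardiness 7
Sum = 0+0+0+0+0+7 = 7.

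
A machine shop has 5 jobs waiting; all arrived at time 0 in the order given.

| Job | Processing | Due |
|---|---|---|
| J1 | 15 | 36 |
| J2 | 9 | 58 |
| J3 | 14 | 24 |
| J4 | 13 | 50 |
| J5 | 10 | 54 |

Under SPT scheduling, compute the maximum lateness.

SPT (increasing processing time): J2 J5 J4 J3 J1.
J2: 0→9, due 58, lateness -49
J5: 9→19, due 54, lateness -35
J4: 19→32, due 50, lateness -18
J3: 32→46, due 24, lateness 22
J1: 46→61, due 36, lateness 25
Maximum = 25.

25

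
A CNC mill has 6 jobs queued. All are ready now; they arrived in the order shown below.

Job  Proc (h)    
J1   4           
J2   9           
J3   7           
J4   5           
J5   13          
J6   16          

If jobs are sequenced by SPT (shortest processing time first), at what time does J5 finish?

SPT (increasing processing time): J1 J4 J3 J2 J5 J6.
J1: 0→4
J4: 4→9
J3: 9→16
J2: 16→25
J5: 25→38

38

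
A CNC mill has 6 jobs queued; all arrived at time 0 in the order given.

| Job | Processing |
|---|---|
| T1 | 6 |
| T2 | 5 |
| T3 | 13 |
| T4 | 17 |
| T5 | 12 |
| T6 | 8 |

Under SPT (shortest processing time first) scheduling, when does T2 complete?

SPT (increasing processing time): T2 T1 T6 T5 T3 T4.
T2: 0→5

5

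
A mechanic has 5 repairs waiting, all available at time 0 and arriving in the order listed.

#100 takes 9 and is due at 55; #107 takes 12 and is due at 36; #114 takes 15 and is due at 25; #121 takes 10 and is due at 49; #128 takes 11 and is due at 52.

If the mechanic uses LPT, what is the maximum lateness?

LPT (decreasing processing time): #114 #107 #128 #121 #100.
#114: 0→15, due 25, lateness -10
#107: 15→27, due 36, lateness -9
#128: 27→38, due 52, lateness -14
#121: 38→48, due 49, lateness -1
#100: 48→57, due 55, lateness 2
Maximum = 2.

2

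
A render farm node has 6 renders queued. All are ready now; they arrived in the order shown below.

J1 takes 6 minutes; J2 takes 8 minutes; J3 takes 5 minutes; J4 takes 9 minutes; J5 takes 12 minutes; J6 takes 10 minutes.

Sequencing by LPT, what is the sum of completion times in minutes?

LPT (decreasing processing time): J5 J6 J4 J2 J1 J3.
J5: 0→12
J6: 12→22
J4: 22→31
J2: 31→39
J1: 39→45
J3: 45→50
Sum = 12+22+31+39+45+50 = 199.

199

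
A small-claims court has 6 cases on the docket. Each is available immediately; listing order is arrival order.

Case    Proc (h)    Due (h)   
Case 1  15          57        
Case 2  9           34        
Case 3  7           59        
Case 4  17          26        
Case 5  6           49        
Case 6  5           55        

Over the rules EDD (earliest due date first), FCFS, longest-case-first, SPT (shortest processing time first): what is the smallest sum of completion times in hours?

EDD (increasing due date): Case 4 Case 2 Case 5 Case 6 Case 1 Case 3.
Case 4: 0→17
Case 2: 17→26
Case 5: 26→32
Case 6: 32→37
Case 1: 37→52
Case 3: 52→59
Sum = 17+26+32+37+52+59 = 223.
FIFO (arrival order): Case 1 Case 2 Case 3 Case 4 Case 5 Case 6.
Case 1: 0→15
Case 2: 15→24
Case 3: 24→31
Case 4: 31→48
Case 5: 48→54
Case 6: 54→59
Sum = 15+24+31+48+54+59 = 231.
LPT (decreasing processing time): Case 4 Case 1 Case 2 Case 3 Case 5 Case 6.
Case 4: 0→17
Case 1: 17→32
Case 2: 32→41
Case 3: 41→48
Case 5: 48→54
Case 6: 54→59
Sum = 17+32+41+48+54+59 = 251.
SPT (increasing processing time): Case 6 Case 5 Case 3 Case 2 Case 1 Case 4.
Case 6: 0→5
Case 5: 5→11
Case 3: 11→18
Case 2: 18→27
Case 1: 27→42
Case 4: 42→59
Sum = 5+11+18+27+42+59 = 162.
EDD 223, FIFO 231, LPT 251, SPT 162 → minimum 162.

162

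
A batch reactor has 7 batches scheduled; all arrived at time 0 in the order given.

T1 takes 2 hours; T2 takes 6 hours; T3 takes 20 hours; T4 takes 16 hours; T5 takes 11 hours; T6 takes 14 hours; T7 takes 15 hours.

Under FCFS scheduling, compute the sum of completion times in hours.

290

FIFO (arrival order): T1 T2 T3 T4 T5 T6 T7.
T1: 0→2
T2: 2→8
T3: 8→28
T4: 28→44
T5: 44→55
T6: 55→69
T7: 69→84
Sum = 2+8+28+44+55+69+84 = 290.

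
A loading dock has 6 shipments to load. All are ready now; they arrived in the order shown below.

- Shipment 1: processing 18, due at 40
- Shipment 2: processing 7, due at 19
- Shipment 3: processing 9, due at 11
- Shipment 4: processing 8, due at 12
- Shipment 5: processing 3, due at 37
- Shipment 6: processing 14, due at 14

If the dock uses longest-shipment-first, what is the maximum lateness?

37

LPT (decreasing processing time): Shipment 1 Shipment 6 Shipment 3 Shipment 4 Shipment 2 Shipment 5.
Shipment 1: 0→18, due 40, lateness -22
Shipment 6: 18→32, due 14, lateness 18
Shipment 3: 32→41, due 11, lateness 30
Shipment 4: 41→49, due 12, lateness 37
Shipment 2: 49→56, due 19, lateness 37
Shipment 5: 56→59, due 37, lateness 22
Maximum = 37.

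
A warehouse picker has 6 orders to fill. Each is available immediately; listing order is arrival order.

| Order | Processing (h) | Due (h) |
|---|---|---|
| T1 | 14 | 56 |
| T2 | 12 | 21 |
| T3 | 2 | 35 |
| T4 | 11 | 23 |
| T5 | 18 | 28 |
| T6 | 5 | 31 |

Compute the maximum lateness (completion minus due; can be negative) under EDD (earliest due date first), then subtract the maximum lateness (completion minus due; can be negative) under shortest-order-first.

-19

EDD (increasing due date): T2 T4 T5 T6 T3 T1.
T2: 0→12, due 21, lateness -9
T4: 12→23, due 23, lateness 0
T5: 23→41, due 28, lateness 13
T6: 41→46, due 31, lateness 15
T3: 46→48, due 35, lateness 13
T1: 48→62, due 56, lateness 6
Maximum = 15.
SPT (increasing processing time): T3 T6 T4 T2 T1 T5.
T3: 0→2, due 35, lateness -33
T6: 2→7, due 31, lateness -24
T4: 7→18, due 23, lateness -5
T2: 18→30, due 21, lateness 9
T1: 30→44, due 56, lateness -12
T5: 44→62, due 28, lateness 34
Maximum = 34.
Difference = 15 − 34 = -19.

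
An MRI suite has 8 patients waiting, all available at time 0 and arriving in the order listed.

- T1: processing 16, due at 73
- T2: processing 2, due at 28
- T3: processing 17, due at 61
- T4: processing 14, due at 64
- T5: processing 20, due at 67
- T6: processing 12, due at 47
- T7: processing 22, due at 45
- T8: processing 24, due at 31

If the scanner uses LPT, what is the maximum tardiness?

99

LPT (decreasing processing time): T8 T7 T5 T3 T1 T4 T6 T2.
T8: 0→24, due 31, tardiness 0
T7: 24→46, due 45, tardiness 1
T5: 46→66, due 67, tardiness 0
T3: 66→83, due 61, tardiness 22
T1: 83→99, due 73, tardiness 26
T4: 99→113, due 64, tardiness 49
T6: 113→125, due 47, tardiness 78
T2: 125→127, due 28, tardiness 99
Maximum = 99.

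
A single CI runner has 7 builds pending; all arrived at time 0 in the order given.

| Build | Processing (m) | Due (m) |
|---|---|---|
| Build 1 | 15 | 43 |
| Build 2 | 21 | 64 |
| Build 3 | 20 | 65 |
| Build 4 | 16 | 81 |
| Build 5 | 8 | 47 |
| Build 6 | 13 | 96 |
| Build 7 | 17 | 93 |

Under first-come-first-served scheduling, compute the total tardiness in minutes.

FIFO (arrival order): Build 1 Build 2 Build 3 Build 4 Build 5 Build 6 Build 7.
Build 1: 0→15, due 43, tardiness 0
Build 2: 15→36, due 64, tardiness 0
Build 3: 36→56, due 65, tardiness 0
Build 4: 56→72, due 81, tardiness 0
Build 5: 72→80, due 47, tardiness 33
Build 6: 80→93, due 96, tardiness 0
Build 7: 93→110, due 93, tardiness 17
Sum = 0+0+0+0+33+0+17 = 50.

50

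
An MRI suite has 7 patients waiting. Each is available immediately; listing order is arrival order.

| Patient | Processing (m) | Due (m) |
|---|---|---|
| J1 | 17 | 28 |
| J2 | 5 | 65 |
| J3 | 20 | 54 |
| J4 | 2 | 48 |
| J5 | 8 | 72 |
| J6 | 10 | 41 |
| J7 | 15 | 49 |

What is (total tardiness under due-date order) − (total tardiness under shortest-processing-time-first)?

EDD (increasing due date): J1 J6 J4 J7 J3 J2 J5.
J1: 0→17, due 28, tardiness 0
J6: 17→27, due 41, tardiness 0
J4: 27→29, due 48, tardiness 0
J7: 29→44, due 49, tardiness 0
J3: 44→64, due 54, tardiness 10
J2: 64→69, due 65, tardiness 4
J5: 69→77, due 72, tardiness 5
Sum = 0+0+0+0+10+4+5 = 19.
SPT (increasing processing time): J4 J2 J5 J6 J7 J1 J3.
J4: 0→2, due 48, tardiness 0
J2: 2→7, due 65, tardiness 0
J5: 7→15, due 72, tardiness 0
J6: 15→25, due 41, tardiness 0
J7: 25→40, due 49, tardiness 0
J1: 40→57, due 28, tardiness 29
J3: 57→77, due 54, tardiness 23
Sum = 0+0+0+0+0+29+23 = 52.
Difference = 19 − 52 = -33.

-33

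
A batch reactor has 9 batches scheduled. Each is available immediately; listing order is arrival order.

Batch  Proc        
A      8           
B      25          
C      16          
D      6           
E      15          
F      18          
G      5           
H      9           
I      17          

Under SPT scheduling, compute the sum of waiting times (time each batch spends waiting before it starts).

SPT (increasing processing time): G D A H E C I F B.
G: waits 0, runs 0→5
D: waits 5, runs 5→11
A: waits 11, runs 11→19
H: waits 19, runs 19→28
E: waits 28, runs 28→43
C: waits 43, runs 43→59
I: waits 59, runs 59→76
F: waits 76, runs 76→94
B: waits 94, runs 94→119
Sum = 0+5+11+19+28+43+59+76+94 = 335.

335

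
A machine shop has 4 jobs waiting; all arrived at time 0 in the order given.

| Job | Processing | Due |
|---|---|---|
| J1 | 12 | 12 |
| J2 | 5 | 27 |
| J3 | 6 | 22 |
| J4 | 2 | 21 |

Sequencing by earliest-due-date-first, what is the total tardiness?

0

EDD (increasing due date): J1 J4 J3 J2.
J1: 0→12, due 12, tardiness 0
J4: 12→14, due 21, tardiness 0
J3: 14→20, due 22, tardiness 0
J2: 20→25, due 27, tardiness 0
Sum = 0+0+0+0 = 0.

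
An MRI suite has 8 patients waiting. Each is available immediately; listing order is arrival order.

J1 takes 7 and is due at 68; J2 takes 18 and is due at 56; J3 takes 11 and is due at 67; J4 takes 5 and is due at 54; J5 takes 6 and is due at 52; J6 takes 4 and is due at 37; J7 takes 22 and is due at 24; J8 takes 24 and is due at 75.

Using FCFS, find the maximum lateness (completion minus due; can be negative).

FIFO (arrival order): J1 J2 J3 J4 J5 J6 J7 J8.
J1: 0→7, due 68, lateness -61
J2: 7→25, due 56, lateness -31
J3: 25→36, due 67, lateness -31
J4: 36→41, due 54, lateness -13
J5: 41→47, due 52, lateness -5
J6: 47→51, due 37, lateness 14
J7: 51→73, due 24, lateness 49
J8: 73→97, due 75, lateness 22
Maximum = 49.

49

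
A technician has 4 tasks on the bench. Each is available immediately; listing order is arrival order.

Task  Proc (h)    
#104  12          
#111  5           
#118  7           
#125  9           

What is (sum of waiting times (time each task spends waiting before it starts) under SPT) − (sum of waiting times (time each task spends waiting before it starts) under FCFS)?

-15

SPT (increasing processing time): #111 #118 #125 #104.
#111: waits 0, runs 0→5
#118: waits 5, runs 5→12
#125: waits 12, runs 12→21
#104: waits 21, runs 21→33
Sum = 0+5+12+21 = 38.
FIFO (arrival order): #104 #111 #118 #125.
#104: waits 0, runs 0→12
#111: waits 12, runs 12→17
#118: waits 17, runs 17→24
#125: waits 24, runs 24→33
Sum = 0+12+17+24 = 53.
Difference = 38 − 53 = -15.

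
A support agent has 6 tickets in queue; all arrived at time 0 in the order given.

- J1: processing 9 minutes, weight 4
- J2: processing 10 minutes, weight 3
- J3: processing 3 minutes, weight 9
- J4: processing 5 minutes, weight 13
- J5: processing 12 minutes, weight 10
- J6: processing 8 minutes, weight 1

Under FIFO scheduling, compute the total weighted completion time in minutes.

1079

FIFO (arrival order): J1 J2 J3 J4 J5 J6.
J1: finishes 9, weight 4, w·C = 36
J2: finishes 19, weight 3, w·C = 57
J3: finishes 22, weight 9, w·C = 198
J4: finishes 27, weight 13, w·C = 351
J5: finishes 39, weight 10, w·C = 390
J6: finishes 47, weight 1, w·C = 47
Sum = 36+57+198+351+390+47 = 1079.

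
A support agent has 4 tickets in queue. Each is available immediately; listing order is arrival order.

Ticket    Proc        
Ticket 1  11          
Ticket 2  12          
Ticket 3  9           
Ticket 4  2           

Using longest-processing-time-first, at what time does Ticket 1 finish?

23

LPT (decreasing processing time): Ticket 2 Ticket 1 Ticket 3 Ticket 4.
Ticket 2: 0→12
Ticket 1: 12→23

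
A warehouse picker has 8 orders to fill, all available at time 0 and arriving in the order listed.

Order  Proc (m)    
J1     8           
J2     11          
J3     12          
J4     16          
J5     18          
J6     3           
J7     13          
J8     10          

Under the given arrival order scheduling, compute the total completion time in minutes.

FIFO (arrival order): J1 J2 J3 J4 J5 J6 J7 J8.
J1: 0→8
J2: 8→19
J3: 19→31
J4: 31→47
J5: 47→65
J6: 65→68
J7: 68→81
J8: 81→91
Sum = 8+19+31+47+65+68+81+91 = 410.

410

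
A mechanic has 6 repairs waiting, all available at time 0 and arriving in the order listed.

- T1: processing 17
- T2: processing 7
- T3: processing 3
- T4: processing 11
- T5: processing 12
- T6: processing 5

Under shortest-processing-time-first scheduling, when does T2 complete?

SPT (increasing processing time): T3 T6 T2 T4 T5 T1.
T3: 0→3
T6: 3→8
T2: 8→15

15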